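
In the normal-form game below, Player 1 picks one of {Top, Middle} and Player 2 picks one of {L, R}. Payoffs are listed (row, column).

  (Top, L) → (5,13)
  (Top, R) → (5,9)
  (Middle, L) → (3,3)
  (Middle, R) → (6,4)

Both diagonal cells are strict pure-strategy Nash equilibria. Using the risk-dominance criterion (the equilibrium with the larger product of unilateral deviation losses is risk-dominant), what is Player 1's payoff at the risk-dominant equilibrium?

At (Top, L): Player 1 loses 5 − 3 = 2 by deviating; Player 2 loses 13 − 9 = 4. Product = 2·4 = 8.
At (Middle, R): Player 1 loses 6 − 5 = 1 by deviating; Player 2 loses 4 − 3 = 1. Product = 1·1 = 1.
8 > 1, so (Top, L) is risk-dominant. Player 1's payoff there is 5.

5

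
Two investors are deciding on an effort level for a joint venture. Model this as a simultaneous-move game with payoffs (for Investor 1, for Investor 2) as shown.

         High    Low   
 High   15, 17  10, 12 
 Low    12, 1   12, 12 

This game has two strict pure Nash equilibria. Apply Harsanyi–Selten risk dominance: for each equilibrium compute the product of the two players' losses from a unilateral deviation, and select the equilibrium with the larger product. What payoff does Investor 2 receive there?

12

At both High: Investor 1 loses 15 − 12 = 3 by deviating; Investor 2 loses 17 − 12 = 5. Product = 3·5 = 15.
At both Low: Investor 1 loses 12 − 10 = 2 by deviating; Investor 2 loses 12 − 1 = 11. Product = 2·11 = 22.
22 > 15, so both Low is risk-dominant. Investor 2's payoff there is 12.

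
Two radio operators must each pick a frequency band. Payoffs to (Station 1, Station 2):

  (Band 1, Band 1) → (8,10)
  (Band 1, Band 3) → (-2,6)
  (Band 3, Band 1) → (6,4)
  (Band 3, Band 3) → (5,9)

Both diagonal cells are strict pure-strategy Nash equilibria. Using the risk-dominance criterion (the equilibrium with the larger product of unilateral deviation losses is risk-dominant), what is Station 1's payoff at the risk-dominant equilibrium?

At both Band 1: Station 1 loses 8 − 6 = 2 by deviating; Station 2 loses 10 − 6 = 4. Product = 2·4 = 8.
At both Band 3: Station 1 loses 5 − (-2) = 7 by deviating; Station 2 loses 9 − 4 = 5. Product = 7·5 = 35.
35 > 8, so both Band 3 is risk-dominant. Station 1's payoff there is 5.

5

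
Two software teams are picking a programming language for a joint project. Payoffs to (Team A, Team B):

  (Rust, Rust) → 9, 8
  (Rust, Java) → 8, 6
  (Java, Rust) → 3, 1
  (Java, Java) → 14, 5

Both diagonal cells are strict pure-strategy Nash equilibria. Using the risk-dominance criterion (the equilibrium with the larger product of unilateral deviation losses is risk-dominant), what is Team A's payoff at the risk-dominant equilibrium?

14

At both Rust: Team A loses 9 − 3 = 6 by deviating; Team B loses 8 − 6 = 2. Product = 6·2 = 12.
At both Java: Team A loses 14 − 8 = 6 by deviating; Team B loses 5 − 1 = 4. Product = 6·4 = 24.
24 > 12, so both Java is risk-dominant. Team A's payoff there is 14.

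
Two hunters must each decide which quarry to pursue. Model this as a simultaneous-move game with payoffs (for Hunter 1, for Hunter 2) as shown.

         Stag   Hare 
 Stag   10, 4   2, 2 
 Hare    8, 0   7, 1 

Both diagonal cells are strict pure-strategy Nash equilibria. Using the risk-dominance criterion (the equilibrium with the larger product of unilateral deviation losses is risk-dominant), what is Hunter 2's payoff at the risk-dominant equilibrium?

1

At both Stag: Hunter 1 loses 10 − 8 = 2 by deviating; Hunter 2 loses 4 − 2 = 2. Product = 2·2 = 4.
At both Hare: Hunter 1 loses 7 − 2 = 5 by deviating; Hunter 2 loses 1 − 0 = 1. Product = 5·1 = 5.
5 > 4, so both Hare is risk-dominant. Hunter 2's payoff there is 1.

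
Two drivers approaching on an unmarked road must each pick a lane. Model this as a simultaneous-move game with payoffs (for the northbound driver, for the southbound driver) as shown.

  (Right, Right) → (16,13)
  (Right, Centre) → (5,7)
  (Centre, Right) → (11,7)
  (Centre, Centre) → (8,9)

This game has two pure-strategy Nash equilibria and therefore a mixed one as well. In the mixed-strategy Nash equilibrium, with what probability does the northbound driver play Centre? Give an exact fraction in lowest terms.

3/4

The northbound driver's mix p on Right must make the southbound driver indifferent between Right and Centre.
The southbound driver's payoff from Right: 13p + 7(1−p). From Centre: 7p + 9(1−p).
Set equal: 6p = 2(1−p) → p = 2/8 = 1/4.
Probability on Centre is 1 − 1/4 = 3/4.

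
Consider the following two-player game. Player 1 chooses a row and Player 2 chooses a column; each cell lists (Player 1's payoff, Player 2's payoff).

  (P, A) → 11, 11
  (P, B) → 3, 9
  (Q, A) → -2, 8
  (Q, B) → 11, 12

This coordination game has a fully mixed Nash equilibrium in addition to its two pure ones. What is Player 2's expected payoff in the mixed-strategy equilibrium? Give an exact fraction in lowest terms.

Player 1 mixes with probability p on P, chosen so Player 2 is indifferent: 11p + 8(1−p) = 9p + 12(1−p) gives p = 2/3.
Player 2's expected payoff is 11·2/3 + 8·1/3 = 10.

10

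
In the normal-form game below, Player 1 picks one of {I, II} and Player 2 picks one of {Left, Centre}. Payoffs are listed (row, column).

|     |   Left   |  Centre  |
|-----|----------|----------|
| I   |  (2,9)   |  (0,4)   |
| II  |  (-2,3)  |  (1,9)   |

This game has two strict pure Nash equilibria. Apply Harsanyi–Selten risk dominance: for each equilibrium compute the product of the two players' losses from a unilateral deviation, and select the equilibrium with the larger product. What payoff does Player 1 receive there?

2

At (I, Left): Player 1 loses 2 − (-2) = 4 by deviating; Player 2 loses 9 − 4 = 5. Product = 4·5 = 20.
At (II, Centre): Player 1 loses 1 − 0 = 1 by deviating; Player 2 loses 9 − 3 = 6. Product = 1·6 = 6.
20 > 6, so (I, Left) is risk-dominant. Player 1's payoff there is 2.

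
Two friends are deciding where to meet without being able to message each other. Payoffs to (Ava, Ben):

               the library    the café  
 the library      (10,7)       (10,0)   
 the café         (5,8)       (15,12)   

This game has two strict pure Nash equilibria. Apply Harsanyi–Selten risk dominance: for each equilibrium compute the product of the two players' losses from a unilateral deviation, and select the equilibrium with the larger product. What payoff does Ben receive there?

At both the library: Ava loses 10 − 5 = 5 by deviating; Ben loses 7 − 0 = 7. Product = 5·7 = 35.
At both the café: Ava loses 15 − 10 = 5 by deviating; Ben loses 12 − 8 = 4. Product = 5·4 = 20.
35 > 20, so both the library is risk-dominant. Ben's payoff there is 7.

7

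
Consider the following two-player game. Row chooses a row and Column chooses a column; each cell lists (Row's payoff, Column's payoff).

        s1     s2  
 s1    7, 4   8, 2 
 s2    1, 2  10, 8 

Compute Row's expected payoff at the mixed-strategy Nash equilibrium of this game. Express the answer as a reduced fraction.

31/4

Column mixes with probability q on s1, chosen so Row is indifferent: 7q + 8(1−q) = 1q + 10(1−q) gives q = 1/4.
Row's expected payoff (from either row, since indifferent) is 7·1/4 + 8·3/4 = 31/4.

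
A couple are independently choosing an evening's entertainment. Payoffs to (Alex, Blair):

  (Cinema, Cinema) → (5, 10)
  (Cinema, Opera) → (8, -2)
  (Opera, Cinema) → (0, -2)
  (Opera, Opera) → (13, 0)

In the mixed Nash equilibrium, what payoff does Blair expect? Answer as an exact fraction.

-2/7

Alex mixes with probability p on Cinema, chosen so Blair is indifferent: 10p + (-2)(1−p) = (-2)p + 0(1−p) gives p = 1/7.
Blair's expected payoff is 10·1/7 + (-2)·6/7 = -2/7.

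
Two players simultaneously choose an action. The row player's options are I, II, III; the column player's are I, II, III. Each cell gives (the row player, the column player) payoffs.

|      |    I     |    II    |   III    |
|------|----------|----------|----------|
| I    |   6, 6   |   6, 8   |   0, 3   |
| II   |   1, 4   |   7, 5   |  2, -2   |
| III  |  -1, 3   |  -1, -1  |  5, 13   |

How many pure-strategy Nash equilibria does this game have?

Both II: the row player gets 7 (best alternative 6); the column player gets 5 (best alternative 4). Neither deviates — NE.
Both III: the row player gets 5 (best alternative 2); the column player gets 13 (best alternative 3). Neither deviates — NE.
Both I is not a NE: the column player would switch to II (8 > 6).
No other cell survives both best-response checks, so there are 2 pure NE.

2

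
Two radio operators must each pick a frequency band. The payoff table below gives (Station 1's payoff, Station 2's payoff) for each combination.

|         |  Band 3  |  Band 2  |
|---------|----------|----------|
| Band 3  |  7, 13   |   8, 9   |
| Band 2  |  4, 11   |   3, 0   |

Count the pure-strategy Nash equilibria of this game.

Both Band 3: Station 1 gets 7 (best alternative 4); Station 2 gets 13 (best alternative 9). Neither deviates — NE.
Both Band 2 is not a NE: Station 1 would switch to Band 3 (8 > 3).
No other cell survives both best-response checks, so there is 1 pure NE.

1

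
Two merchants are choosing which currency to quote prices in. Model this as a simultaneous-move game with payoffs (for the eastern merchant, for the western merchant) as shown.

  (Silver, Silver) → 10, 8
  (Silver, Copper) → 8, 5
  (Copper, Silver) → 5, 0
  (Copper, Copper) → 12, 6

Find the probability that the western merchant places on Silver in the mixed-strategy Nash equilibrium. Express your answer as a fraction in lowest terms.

The western merchant's mix q on Silver must make the eastern merchant indifferent between Silver and Copper.
The eastern merchant's payoff from Silver: 10q + 8(1−q). From Copper: 5q + 12(1−q).
Set equal: 5q = 4(1−q) → q = 4/9.

4/9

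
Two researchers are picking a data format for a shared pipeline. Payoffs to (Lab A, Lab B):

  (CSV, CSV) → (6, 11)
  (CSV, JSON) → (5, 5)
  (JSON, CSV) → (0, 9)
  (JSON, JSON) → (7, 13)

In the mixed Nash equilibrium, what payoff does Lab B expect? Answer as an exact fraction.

49/5

Lab A mixes with probability p on CSV, chosen so Lab B is indifferent: 11p + 9(1−p) = 5p + 13(1−p) gives p = 2/5.
Lab B's expected payoff is 11·2/5 + 9·3/5 = 49/5.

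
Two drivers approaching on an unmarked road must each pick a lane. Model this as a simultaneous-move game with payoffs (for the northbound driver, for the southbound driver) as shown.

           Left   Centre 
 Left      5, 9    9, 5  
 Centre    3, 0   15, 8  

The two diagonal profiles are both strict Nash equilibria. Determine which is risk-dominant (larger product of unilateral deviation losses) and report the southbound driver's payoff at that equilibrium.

8

At both Left: the northbound driver loses 5 − 3 = 2 by deviating; the southbound driver loses 9 − 5 = 4. Product = 2·4 = 8.
At both Centre: the northbound driver loses 15 − 9 = 6 by deviating; the southbound driver loses 8 − 0 = 8. Product = 6·8 = 48.
48 > 8, so both Centre is risk-dominant. The southbound driver's payoff there is 8.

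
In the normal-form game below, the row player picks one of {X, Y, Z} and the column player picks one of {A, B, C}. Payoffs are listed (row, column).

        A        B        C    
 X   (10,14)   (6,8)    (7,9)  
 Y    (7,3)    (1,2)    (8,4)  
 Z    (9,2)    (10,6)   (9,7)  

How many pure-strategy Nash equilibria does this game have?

2

(X, A): the row player gets 10 (best alternative 9); the column player gets 14 (best alternative 9). Neither deviates — NE.
(Z, C): the row player gets 9 (best alternative 8); the column player gets 7 (best alternative 6). Neither deviates — NE.
(Y, B) is not a NE: the row player would switch to Z (10 > 1).
No other cell survives both best-response checks, so there are 2 pure NE.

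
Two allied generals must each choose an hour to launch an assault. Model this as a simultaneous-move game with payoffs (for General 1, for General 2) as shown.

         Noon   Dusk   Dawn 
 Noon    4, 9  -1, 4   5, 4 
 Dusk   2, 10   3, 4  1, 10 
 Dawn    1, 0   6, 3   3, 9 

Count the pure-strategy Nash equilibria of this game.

1

Both Noon: General 1 gets 4 (best alternative 2); General 2 gets 9 (best alternative 4). Neither deviates — NE.
Both Dusk is not a NE: General 1 would switch to Dawn (6 > 3).
No other cell survives both best-response checks, so there is 1 pure NE.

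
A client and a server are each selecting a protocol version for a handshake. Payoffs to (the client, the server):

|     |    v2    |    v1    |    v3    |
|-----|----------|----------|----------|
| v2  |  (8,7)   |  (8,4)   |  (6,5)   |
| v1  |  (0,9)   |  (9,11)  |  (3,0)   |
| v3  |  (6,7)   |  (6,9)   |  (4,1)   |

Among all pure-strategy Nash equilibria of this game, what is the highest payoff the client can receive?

9

Both v2 is a pure NE (the client: 8 ≥ 6; the server: 7 ≥ 5). The client gets 8.
Both v1 is a pure NE (the client: 9 ≥ 8; the server: 11 ≥ 9). The client gets 9.
Every other cell has a profitable deviation for at least one player. Highest of {8, 9} is 9.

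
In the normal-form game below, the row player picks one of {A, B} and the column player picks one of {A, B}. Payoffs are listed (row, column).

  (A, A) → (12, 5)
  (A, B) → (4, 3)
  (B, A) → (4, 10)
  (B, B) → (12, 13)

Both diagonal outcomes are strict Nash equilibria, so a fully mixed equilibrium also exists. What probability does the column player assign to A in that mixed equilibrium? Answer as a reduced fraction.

The column player's mix q on A must make the row player indifferent between A and B.
The row player's payoff from A: 12q + 4(1−q). From B: 4q + 12(1−q).
Set equal: 8q = 8(1−q) → q = 8/16 = 1/2.

1/2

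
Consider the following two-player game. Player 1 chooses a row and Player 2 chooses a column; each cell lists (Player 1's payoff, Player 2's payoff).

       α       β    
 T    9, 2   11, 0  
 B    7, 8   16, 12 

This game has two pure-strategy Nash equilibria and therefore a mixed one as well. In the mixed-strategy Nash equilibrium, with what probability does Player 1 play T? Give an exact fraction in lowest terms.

2/3

Player 1's mix p on T must make Player 2 indifferent between α and β.
Player 2's payoff from α: 2p + 8(1−p). From β: 0p + 12(1−p).
Set equal: 2p = 4(1−p) → p = 4/6 = 2/3.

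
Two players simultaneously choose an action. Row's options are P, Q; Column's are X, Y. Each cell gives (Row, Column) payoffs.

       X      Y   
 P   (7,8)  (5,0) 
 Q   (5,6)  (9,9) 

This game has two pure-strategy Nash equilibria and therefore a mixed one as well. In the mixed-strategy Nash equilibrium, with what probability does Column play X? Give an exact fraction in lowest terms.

2/3

Column's mix q on X must make Row indifferent between P and Q.
Row's payoff from P: 7q + 5(1−q). From Q: 5q + 9(1−q).
Set equal: 2q = 4(1−q) → q = 4/6 = 2/3.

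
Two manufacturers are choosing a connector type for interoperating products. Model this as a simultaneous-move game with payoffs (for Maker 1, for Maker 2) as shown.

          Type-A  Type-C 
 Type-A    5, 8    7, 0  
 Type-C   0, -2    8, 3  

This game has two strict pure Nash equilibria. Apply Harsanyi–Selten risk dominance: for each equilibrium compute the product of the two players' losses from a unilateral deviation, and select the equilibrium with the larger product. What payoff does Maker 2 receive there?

At both Type-A: Maker 1 loses 5 − 0 = 5 by deviating; Maker 2 loses 8 − 0 = 8. Product = 5·8 = 40.
At both Type-C: Maker 1 loses 8 − 7 = 1 by deviating; Maker 2 loses 3 − (-2) = 5. Product = 1·5 = 5.
40 > 5, so both Type-A is risk-dominant. Maker 2's payoff there is 8.

8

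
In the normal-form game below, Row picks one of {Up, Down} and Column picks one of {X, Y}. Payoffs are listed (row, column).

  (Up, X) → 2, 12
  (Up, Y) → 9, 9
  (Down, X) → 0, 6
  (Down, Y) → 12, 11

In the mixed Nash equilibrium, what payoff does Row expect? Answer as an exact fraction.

24/5

Column mixes with probability q on X, chosen so Row is indifferent: 2q + 9(1−q) = 0q + 12(1−q) gives q = 3/5.
Row's expected payoff (from either row, since indifferent) is 2·3/5 + 9·2/5 = 24/5.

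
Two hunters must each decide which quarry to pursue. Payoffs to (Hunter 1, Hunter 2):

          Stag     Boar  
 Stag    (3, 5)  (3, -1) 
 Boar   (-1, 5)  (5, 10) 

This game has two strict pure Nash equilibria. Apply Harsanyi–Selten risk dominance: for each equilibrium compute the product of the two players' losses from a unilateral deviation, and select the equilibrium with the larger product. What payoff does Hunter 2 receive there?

5

At both Stag: Hunter 1 loses 3 − (-1) = 4 by deviating; Hunter 2 loses 5 − (-1) = 6. Product = 4·6 = 24.
At both Boar: Hunter 1 loses 5 − 3 = 2 by deviating; Hunter 2 loses 10 − 5 = 5. Product = 2·5 = 10.
24 > 10, so both Stag is risk-dominant. Hunter 2's payoff there is 5.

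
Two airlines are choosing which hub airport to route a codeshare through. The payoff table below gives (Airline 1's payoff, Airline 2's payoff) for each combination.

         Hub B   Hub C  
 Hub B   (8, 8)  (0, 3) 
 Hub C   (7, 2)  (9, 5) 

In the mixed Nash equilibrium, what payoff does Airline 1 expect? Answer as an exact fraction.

Airline 2 mixes with probability q on Hub B, chosen so Airline 1 is indifferent: 8q + 0(1−q) = 7q + 9(1−q) gives q = 9/10.
Airline 1's expected payoff (from either row, since indifferent) is 8·9/10 + 0·1/10 = 36/5.

36/5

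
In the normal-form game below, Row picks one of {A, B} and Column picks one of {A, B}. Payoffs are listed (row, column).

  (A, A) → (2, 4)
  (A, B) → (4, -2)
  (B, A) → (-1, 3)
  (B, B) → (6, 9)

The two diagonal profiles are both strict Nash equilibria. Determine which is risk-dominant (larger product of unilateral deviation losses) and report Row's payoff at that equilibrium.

At both A: Row loses 2 − (-1) = 3 by deviating; Column loses 4 − (-2) = 6. Product = 3·6 = 18.
At both B: Row loses 6 − 4 = 2 by deviating; Column loses 9 − 3 = 6. Product = 2·6 = 12.
18 > 12, so both A is risk-dominant. Row's payoff there is 2.

2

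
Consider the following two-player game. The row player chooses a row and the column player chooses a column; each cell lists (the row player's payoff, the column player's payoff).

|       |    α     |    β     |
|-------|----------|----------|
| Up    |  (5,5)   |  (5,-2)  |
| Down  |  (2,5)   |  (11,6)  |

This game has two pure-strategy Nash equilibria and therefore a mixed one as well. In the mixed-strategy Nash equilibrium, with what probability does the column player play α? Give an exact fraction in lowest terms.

The column player's mix q on α must make the row player indifferent between Up and Down.
The row player's payoff from Up: 5q + 5(1−q). From Down: 2q + 11(1−q).
Set equal: 3q = 6(1−q) → q = 6/9 = 2/3.

2/3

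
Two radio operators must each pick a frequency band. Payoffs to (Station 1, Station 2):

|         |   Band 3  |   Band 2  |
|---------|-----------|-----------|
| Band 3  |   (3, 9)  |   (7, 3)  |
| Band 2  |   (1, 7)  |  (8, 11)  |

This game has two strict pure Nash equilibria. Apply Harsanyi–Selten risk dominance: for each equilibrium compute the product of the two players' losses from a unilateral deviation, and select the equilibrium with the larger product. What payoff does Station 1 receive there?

At both Band 3: Station 1 loses 3 − 1 = 2 by deviating; Station 2 loses 9 − 3 = 6. Product = 2·6 = 12.
At both Band 2: Station 1 loses 8 − 7 = 1 by deviating; Station 2 loses 11 − 7 = 4. Product = 1·4 = 4.
12 > 4, so both Band 3 is risk-dominant. Station 1's payoff there is 3.

3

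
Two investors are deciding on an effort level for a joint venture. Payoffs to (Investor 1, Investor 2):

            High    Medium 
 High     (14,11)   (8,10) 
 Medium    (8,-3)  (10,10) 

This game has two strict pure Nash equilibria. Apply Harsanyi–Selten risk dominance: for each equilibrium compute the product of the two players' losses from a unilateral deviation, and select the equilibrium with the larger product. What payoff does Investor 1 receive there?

At both High: Investor 1 loses 14 − 8 = 6 by deviating; Investor 2 loses 11 − 10 = 1. Product = 6·1 = 6.
At both Medium: Investor 1 loses 10 − 8 = 2 by deviating; Investor 2 loses 10 − (-3) = 13. Product = 2·13 = 26.
26 > 6, so both Medium is risk-dominant. Investor 1's payoff there is 10.

10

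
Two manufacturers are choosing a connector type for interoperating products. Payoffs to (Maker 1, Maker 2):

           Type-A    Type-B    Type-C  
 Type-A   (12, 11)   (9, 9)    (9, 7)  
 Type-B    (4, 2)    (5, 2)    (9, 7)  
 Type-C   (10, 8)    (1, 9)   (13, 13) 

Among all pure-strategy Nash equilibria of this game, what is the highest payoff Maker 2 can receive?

Both Type-A is a pure NE (Maker 1: 12 ≥ 10; Maker 2: 11 ≥ 9). Maker 2 gets 11.
Both Type-C is a pure NE (Maker 1: 13 ≥ 9; Maker 2: 13 ≥ 9). Maker 2 gets 13.
Every other cell has a profitable deviation for at least one player. Highest of {11, 13} is 13.

13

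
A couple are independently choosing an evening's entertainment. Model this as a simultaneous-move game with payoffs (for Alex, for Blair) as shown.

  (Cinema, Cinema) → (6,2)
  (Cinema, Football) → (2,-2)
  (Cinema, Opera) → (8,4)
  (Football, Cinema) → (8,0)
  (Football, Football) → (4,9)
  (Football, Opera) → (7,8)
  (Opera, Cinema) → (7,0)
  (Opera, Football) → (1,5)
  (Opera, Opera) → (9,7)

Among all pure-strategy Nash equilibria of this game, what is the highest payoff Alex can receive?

9

Both Football is a pure NE (Alex: 4 ≥ 2; Blair: 9 ≥ 8). Alex gets 4.
Both Opera is a pure NE (Alex: 9 ≥ 8; Blair: 7 ≥ 5). Alex gets 9.
Every other cell has a profitable deviation for at least one player. Highest of {4, 9} is 9.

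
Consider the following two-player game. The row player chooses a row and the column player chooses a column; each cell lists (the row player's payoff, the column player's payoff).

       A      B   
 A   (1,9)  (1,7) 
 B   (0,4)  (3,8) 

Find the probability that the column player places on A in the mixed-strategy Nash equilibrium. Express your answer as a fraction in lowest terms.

The column player's mix q on A must make the row player indifferent between A and B.
The row player's payoff from A: 1q + 1(1−q). From B: 0q + 3(1−q).
Set equal: 1q = 2(1−q) → q = 2/3.

2/3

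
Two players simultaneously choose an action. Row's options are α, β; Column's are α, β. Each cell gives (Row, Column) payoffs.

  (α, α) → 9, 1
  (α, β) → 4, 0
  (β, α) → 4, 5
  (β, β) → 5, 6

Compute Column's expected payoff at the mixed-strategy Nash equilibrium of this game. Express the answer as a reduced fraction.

Row mixes with probability p on α, chosen so Column is indifferent: 1p + 5(1−p) = 0p + 6(1−p) gives p = 1/2.
Column's expected payoff is 1·1/2 + 5·1/2 = 3.

3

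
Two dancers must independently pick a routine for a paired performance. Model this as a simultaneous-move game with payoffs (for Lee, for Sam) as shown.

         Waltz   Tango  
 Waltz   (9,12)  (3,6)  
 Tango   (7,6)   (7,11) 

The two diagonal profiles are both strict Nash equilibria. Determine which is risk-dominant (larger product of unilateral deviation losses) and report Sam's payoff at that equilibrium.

11

At both Waltz: Lee loses 9 − 7 = 2 by deviating; Sam loses 12 − 6 = 6. Product = 2·6 = 12.
At both Tango: Lee loses 7 − 3 = 4 by deviating; Sam loses 11 − 6 = 5. Product = 4·5 = 20.
20 > 12, so both Tango is risk-dominant. Sam's payoff there is 11.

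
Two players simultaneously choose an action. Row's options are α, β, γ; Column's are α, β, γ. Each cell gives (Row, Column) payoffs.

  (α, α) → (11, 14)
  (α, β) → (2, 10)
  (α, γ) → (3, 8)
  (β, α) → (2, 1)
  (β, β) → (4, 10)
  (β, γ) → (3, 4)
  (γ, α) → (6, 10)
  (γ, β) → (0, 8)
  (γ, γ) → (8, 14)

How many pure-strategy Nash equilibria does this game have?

3

Both α: Row gets 11 (best alternative 6); Column gets 14 (best alternative 10). Neither deviates — NE.
Both β: Row gets 4 (best alternative 2); Column gets 10 (best alternative 4). Neither deviates — NE.
Both γ: Row gets 8 (best alternative 3); Column gets 14 (best alternative 10). Neither deviates — NE.
(β, γ) is not a NE: Row would switch to γ (8 > 3).
No other cell survives both best-response checks, so there are 3 pure NE.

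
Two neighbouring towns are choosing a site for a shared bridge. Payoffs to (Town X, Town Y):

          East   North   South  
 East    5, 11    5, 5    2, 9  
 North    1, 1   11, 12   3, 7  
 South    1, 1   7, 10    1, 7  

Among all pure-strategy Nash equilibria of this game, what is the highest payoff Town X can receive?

11

Both East is a pure NE (Town X: 5 ≥ 1; Town Y: 11 ≥ 9). Town X gets 5.
Both North is a pure NE (Town X: 11 ≥ 7; Town Y: 12 ≥ 7). Town X gets 11.
Every other cell has a profitable deviation for at least one player. Highest of {5, 11} is 11.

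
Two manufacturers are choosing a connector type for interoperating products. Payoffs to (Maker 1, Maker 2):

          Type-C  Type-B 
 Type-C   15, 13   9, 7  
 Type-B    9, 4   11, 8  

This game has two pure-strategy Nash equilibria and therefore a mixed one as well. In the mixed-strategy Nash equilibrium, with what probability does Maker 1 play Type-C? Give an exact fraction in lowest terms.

Maker 1's mix p on Type-C must make Maker 2 indifferent between Type-C and Type-B.
Maker 2's payoff from Type-C: 13p + 4(1−p). From Type-B: 7p + 8(1−p).
Set equal: 6p = 4(1−p) → p = 4/10 = 2/5.

2/5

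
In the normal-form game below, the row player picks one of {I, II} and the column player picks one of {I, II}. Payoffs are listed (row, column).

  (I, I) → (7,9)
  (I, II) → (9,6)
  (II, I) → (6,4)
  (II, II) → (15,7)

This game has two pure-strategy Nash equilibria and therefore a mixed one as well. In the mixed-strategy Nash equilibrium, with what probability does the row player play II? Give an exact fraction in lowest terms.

The row player's mix p on I must make the column player indifferent between I and II.
The column player's payoff from I: 9p + 4(1−p). From II: 6p + 7(1−p).
Set equal: 3p = 3(1−p) → p = 3/6 = 1/2.
Probability on II is 1 − 1/2 = 1/2.

1/2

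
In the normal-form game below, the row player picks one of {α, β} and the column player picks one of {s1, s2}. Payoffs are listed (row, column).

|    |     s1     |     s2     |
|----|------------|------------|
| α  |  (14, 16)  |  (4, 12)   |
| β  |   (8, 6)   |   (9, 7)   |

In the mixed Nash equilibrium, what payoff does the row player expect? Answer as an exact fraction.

The column player mixes with probability q on s1, chosen so the row player is indifferent: 14q + 4(1−q) = 8q + 9(1−q) gives q = 5/11.
The row player's expected payoff (from either row, since indifferent) is 14·5/11 + 4·6/11 = 94/11.

94/11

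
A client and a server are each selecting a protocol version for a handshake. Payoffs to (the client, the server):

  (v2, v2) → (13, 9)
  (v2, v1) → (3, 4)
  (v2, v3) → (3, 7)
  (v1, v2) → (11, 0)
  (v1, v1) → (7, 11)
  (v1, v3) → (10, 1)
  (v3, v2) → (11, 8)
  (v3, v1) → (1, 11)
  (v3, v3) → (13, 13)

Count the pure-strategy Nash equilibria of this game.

Both v2: the client gets 13 (best alternative 11); the server gets 9 (best alternative 7). Neither deviates — NE.
Both v1: the client gets 7 (best alternative 3); the server gets 11 (best alternative 1). Neither deviates — NE.
Both v3: the client gets 13 (best alternative 10); the server gets 13 (best alternative 11). Neither deviates — NE.
(v2, v3) is not a NE: the client would switch to v3 (13 > 3).
No other cell survives both best-response checks, so there are 3 pure NE.

3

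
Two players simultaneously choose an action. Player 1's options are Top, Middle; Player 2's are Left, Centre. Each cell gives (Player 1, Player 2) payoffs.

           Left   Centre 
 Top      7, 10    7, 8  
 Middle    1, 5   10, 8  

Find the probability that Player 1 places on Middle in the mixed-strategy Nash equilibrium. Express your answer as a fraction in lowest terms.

2/5

Player 1's mix p on Top must make Player 2 indifferent between Left and Centre.
Player 2's payoff from Left: 10p + 5(1−p). From Centre: 8p + 8(1−p).
Set equal: 2p = 3(1−p) → p = 3/5.
Probability on Middle is 1 − 3/5 = 2/5.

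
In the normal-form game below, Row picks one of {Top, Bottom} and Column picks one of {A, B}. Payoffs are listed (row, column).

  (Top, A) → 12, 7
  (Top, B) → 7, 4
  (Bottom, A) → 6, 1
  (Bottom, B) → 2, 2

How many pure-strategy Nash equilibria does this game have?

(Top, A): Row gets 12 (best alternative 6); Column gets 7 (best alternative 4). Neither deviates — NE.
(Bottom, B) is not a NE: Row would switch to Top (7 > 2).
No other cell survives both best-response checks, so there is 1 pure NE.

1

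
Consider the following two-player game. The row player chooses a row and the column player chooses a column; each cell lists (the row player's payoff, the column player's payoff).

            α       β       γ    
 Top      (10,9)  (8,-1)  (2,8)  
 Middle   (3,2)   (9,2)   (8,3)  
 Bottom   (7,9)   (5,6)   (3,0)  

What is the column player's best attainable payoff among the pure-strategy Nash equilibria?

9

(Top, α) is a pure NE (the row player: 10 ≥ 7; the column player: 9 ≥ 8). The column player gets 9.
(Middle, γ) is a pure NE (the row player: 8 ≥ 3; the column player: 3 ≥ 2). The column player gets 3.
Every other cell has a profitable deviation for at least one player. Highest of {9, 3} is 9.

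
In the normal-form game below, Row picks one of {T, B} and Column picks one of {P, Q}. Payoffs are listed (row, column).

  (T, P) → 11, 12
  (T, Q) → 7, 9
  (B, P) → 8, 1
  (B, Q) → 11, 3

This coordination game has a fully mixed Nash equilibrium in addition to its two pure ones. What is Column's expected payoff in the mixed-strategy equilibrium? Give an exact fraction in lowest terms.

Row mixes with probability p on T, chosen so Column is indifferent: 12p + 1(1−p) = 9p + 3(1−p) gives p = 2/5.
Column's expected payoff is 12·2/5 + 1·3/5 = 27/5.

27/5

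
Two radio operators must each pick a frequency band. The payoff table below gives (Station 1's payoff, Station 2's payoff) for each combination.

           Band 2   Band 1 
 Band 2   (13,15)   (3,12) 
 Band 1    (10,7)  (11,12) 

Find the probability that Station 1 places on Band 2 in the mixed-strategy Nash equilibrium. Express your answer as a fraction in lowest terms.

Station 1's mix p on Band 2 must make Station 2 indifferent between Band 2 and Band 1.
Station 2's payoff from Band 2: 15p + 7(1−p). From Band 1: 12p + 12(1−p).
Set equal: 3p = 5(1−p) → p = 5/8.

5/8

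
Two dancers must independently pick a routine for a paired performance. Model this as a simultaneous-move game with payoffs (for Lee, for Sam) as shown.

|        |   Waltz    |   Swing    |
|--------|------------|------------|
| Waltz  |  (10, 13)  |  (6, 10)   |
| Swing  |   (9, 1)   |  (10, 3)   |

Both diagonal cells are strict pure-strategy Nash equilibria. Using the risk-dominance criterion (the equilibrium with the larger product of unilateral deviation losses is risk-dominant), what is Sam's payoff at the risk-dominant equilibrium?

At both Waltz: Lee loses 10 − 9 = 1 by deviating; Sam loses 13 − 10 = 3. Product = 1·3 = 3.
At both Swing: Lee loses 10 − 6 = 4 by deviating; Sam loses 3 − 1 = 2. Product = 4·2 = 8.
8 > 3, so both Swing is risk-dominant. Sam's payoff there is 3.

3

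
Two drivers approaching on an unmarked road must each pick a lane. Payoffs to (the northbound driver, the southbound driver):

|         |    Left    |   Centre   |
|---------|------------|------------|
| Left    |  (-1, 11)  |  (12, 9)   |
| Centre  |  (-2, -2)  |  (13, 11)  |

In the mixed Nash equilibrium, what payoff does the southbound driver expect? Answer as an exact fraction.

The northbound driver mixes with probability p on Left, chosen so the southbound driver is indifferent: 11p + (-2)(1−p) = 9p + 11(1−p) gives p = 13/15.
The southbound driver's expected payoff is 11·13/15 + (-2)·2/15 = 139/15.

139/15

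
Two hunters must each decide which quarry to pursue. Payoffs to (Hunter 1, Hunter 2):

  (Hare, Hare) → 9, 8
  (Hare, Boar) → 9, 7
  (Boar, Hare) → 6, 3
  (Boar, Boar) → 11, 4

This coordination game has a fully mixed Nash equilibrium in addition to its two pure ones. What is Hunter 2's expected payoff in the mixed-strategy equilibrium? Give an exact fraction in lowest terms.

Hunter 1 mixes with probability p on Hare, chosen so Hunter 2 is indifferent: 8p + 3(1−p) = 7p + 4(1−p) gives p = 1/2.
Hunter 2's expected payoff is 8·1/2 + 3·1/2 = 11/2.

11/2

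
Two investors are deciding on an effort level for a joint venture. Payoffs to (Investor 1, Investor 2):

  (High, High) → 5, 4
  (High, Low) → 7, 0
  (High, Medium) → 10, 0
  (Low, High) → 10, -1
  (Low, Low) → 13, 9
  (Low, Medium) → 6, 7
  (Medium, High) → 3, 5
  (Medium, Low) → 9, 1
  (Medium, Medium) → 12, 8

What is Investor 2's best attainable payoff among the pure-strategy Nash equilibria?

9

Both Low is a pure NE (Investor 1: 13 ≥ 9; Investor 2: 9 ≥ 7). Investor 2 gets 9.
Both Medium is a pure NE (Investor 1: 12 ≥ 10; Investor 2: 8 ≥ 5). Investor 2 gets 8.
Every other cell has a profitable deviation for at least one player. Highest of {9, 8} is 9.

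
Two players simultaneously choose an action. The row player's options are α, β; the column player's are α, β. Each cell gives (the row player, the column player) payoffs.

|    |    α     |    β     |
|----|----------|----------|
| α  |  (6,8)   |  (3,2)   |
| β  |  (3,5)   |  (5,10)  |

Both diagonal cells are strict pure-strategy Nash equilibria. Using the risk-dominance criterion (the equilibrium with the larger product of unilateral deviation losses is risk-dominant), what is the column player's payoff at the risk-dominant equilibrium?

At both α: the row player loses 6 − 3 = 3 by deviating; the column player loses 8 − 2 = 6. Product = 3·6 = 18.
At both β: the row player loses 5 − 3 = 2 by deviating; the column player loses 10 − 5 = 5. Product = 2·5 = 10.
18 > 10, so both α is risk-dominant. The column player's payoff there is 8.

8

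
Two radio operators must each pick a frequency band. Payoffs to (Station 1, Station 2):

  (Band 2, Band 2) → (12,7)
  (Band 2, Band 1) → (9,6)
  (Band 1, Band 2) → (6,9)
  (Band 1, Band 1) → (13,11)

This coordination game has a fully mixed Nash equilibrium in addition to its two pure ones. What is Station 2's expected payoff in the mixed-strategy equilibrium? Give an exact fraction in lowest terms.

23/3

Station 1 mixes with probability p on Band 2, chosen so Station 2 is indifferent: 7p + 9(1−p) = 6p + 11(1−p) gives p = 2/3.
Station 2's expected payoff is 7·2/3 + 9·1/3 = 23/3.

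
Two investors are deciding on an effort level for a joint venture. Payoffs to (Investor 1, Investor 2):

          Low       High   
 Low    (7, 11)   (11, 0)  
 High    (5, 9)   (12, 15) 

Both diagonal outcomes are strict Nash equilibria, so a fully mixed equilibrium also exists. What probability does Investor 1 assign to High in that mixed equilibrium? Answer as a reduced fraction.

11/17

Investor 1's mix p on Low must make Investor 2 indifferent between Low and High.
Investor 2's payoff from Low: 11p + 9(1−p). From High: 0p + 15(1−p).
Set equal: 11p = 6(1−p) → p = 6/17.
Probability on High is 1 − 6/17 = 11/17.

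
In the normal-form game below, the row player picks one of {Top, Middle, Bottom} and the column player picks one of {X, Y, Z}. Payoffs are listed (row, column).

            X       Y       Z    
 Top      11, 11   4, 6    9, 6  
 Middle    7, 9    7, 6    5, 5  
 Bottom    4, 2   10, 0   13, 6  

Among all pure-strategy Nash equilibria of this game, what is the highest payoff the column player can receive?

(Top, X) is a pure NE (the row player: 11 ≥ 7; the column player: 11 ≥ 6). The column player gets 11.
(Bottom, Z) is a pure NE (the row player: 13 ≥ 9; the column player: 6 ≥ 2). The column player gets 6.
Every other cell has a profitable deviation for at least one player. Highest of {11, 6} is 11.

11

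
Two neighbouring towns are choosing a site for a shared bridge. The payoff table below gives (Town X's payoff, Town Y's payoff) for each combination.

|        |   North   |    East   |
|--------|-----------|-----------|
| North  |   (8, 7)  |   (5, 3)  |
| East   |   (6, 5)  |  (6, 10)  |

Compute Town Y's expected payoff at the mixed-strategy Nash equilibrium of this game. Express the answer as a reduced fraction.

Town X mixes with probability p on North, chosen so Town Y is indifferent: 7p + 5(1−p) = 3p + 10(1−p) gives p = 5/9.
Town Y's expected payoff is 7·5/9 + 5·4/9 = 55/9.

55/9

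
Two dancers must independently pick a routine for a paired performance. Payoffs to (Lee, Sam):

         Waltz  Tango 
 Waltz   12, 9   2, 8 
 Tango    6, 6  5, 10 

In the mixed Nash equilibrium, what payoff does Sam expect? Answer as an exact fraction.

42/5

Lee mixes with probability p on Waltz, chosen so Sam is indifferent: 9p + 6(1−p) = 8p + 10(1−p) gives p = 4/5.
Sam's expected payoff is 9·4/5 + 6·1/5 = 42/5.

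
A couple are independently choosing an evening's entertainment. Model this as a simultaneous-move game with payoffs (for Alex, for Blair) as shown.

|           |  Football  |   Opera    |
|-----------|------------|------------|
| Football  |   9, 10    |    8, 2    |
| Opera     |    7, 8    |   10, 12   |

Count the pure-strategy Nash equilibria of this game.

2

Both Football: Alex gets 9 (best alternative 7); Blair gets 10 (best alternative 2). Neither deviates — NE.
Both Opera: Alex gets 10 (best alternative 8); Blair gets 12 (best alternative 8). Neither deviates — NE.
(Football, Opera) is not a NE: Alex would switch to Opera (10 > 8).
No other cell survives both best-response checks, so there are 2 pure NE.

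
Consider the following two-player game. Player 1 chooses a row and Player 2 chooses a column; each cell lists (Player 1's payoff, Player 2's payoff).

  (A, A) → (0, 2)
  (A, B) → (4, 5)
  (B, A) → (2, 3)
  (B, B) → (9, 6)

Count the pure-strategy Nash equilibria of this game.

Both B: Player 1 gets 9 (best alternative 4); Player 2 gets 6 (best alternative 3). Neither deviates — NE.
Both A is not a NE: Player 1 would switch to B (2 > 0).
No other cell survives both best-response checks, so there is 1 pure NE.

1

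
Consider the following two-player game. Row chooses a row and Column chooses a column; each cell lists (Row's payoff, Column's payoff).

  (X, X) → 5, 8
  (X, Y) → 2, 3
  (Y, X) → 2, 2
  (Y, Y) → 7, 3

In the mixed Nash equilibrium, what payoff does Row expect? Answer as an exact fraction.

Column mixes with probability q on X, chosen so Row is indifferent: 5q + 2(1−q) = 2q + 7(1−q) gives q = 5/8.
Row's expected payoff (from either row, since indifferent) is 5·5/8 + 2·3/8 = 31/8.

31/8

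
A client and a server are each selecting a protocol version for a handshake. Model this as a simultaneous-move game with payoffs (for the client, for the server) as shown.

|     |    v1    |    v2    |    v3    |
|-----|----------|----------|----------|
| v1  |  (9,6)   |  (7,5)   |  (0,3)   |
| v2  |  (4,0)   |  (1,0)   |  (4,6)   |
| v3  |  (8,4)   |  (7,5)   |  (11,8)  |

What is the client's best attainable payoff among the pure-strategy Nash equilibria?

Both v1 is a pure NE (the client: 9 ≥ 8; the server: 6 ≥ 5). The client gets 9.
Both v3 is a pure NE (the client: 11 ≥ 4; the server: 8 ≥ 5). The client gets 11.
Every other cell has a profitable deviation for at least one player. Highest of {9, 11} is 11.

11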